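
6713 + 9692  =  16405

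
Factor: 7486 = 2^1*19^1*197^1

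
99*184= 18216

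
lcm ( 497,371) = 26341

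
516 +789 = 1305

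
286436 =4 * 71609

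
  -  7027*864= - 6071328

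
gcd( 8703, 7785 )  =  9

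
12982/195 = 66 + 112/195 = 66.57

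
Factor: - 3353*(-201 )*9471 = 3^2*7^2*11^1*41^1*67^1 * 479^1 = 6383008863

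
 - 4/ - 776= 1/194 = 0.01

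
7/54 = 7/54= 0.13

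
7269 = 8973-1704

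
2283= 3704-1421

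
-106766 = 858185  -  964951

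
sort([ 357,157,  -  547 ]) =[ - 547,157,357 ]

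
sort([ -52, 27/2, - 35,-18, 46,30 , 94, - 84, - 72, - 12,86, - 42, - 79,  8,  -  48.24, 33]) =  [-84, - 79,-72, - 52, - 48.24, - 42, - 35,-18,- 12, 8, 27/2, 30, 33, 46,  86, 94] 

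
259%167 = 92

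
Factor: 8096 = 2^5 * 11^1*23^1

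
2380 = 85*28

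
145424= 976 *149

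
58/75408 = 29/37704 = 0.00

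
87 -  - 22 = 109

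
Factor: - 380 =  - 2^2*5^1*19^1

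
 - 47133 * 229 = -10793457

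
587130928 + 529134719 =1116265647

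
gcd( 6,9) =3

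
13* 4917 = 63921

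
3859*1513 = 5838667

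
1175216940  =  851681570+323535370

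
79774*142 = 11327908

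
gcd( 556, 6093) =1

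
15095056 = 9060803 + 6034253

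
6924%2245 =189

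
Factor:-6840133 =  - 19^1*360007^1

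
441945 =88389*5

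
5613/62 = 5613/62  =  90.53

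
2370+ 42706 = 45076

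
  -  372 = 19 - 391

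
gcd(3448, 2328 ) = 8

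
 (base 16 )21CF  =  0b10000111001111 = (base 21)jd3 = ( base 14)3223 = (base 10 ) 8655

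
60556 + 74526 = 135082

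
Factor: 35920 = 2^4*5^1*449^1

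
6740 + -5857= 883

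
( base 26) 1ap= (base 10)961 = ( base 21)23g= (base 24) 1G1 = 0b1111000001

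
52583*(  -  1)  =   - 52583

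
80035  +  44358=124393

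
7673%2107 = 1352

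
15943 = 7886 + 8057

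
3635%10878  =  3635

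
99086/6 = 49543/3 =16514.33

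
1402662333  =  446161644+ 956500689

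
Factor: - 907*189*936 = - 2^3*3^5*7^1*13^1*907^1 = - 160451928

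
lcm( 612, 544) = 4896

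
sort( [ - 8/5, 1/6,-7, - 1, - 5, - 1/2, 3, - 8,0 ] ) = [ - 8, -7,-5 , - 8/5,  -  1, - 1/2,0,1/6,3] 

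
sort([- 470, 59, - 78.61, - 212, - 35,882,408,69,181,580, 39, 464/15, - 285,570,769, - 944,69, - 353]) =[ - 944,-470,  -  353 , - 285, -212, - 78.61, - 35,464/15,39,59,  69, 69,181, 408, 570 , 580,769,882 ] 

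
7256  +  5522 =12778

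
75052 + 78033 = 153085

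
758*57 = 43206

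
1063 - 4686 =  - 3623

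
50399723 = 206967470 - 156567747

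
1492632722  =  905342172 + 587290550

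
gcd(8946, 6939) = 9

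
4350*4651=20231850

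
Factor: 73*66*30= 144540 = 2^2*3^2*5^1*11^1*73^1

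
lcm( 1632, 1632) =1632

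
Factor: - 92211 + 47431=-2^2*5^1 * 2239^1 = - 44780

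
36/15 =2+2/5=2.40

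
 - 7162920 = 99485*( -72 ) 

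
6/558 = 1/93 = 0.01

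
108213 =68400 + 39813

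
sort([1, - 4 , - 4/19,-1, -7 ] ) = [ - 7, - 4, - 1,- 4/19,1]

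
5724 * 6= 34344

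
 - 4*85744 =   -  342976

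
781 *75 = 58575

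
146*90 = 13140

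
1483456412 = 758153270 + 725303142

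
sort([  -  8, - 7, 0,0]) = [ -8, - 7,0,0 ]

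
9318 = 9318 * 1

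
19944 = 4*4986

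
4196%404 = 156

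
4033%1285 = 178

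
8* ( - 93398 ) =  - 747184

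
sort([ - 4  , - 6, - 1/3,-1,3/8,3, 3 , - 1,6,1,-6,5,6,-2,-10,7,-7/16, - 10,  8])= [-10,-10, - 6, - 6, - 4, - 2,-1,-1, - 7/16, - 1/3,3/8,1,3, 3, 5, 6,6,7, 8]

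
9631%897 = 661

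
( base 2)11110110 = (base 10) 246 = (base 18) DC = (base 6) 1050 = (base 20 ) c6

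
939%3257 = 939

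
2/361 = 2/361 = 0.01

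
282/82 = 141/41 =3.44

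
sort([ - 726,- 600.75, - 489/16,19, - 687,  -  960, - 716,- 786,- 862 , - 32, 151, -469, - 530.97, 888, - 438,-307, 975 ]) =[  -  960,-862, - 786, - 726, - 716, - 687, - 600.75, - 530.97, - 469, - 438 , - 307, - 32, - 489/16, 19, 151, 888 , 975]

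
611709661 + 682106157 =1293815818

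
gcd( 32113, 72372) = 1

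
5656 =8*707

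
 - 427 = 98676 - 99103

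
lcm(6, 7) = 42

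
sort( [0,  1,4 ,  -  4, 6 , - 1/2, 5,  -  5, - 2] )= [  -  5 ,-4, - 2, - 1/2,  0,  1 , 4,5 , 6]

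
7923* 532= 4215036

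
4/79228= 1/19807 = 0.00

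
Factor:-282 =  - 2^1*3^1*47^1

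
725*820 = 594500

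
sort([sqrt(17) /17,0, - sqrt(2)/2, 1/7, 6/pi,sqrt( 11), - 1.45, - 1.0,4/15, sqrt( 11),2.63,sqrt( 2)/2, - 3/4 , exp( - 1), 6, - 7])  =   [ -7, - 1.45, - 1.0 , - 3/4, - sqrt ( 2) /2,0 , 1/7, sqrt(17)/17, 4/15 , exp( - 1),  sqrt ( 2)/2, 6/pi,2.63, sqrt(11 ),sqrt(11 ), 6 ] 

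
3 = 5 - 2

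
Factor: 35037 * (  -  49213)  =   -3^2*17^1 * 29^1*229^1*1697^1  =  - 1724275881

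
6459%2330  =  1799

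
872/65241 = 872/65241 = 0.01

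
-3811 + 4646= 835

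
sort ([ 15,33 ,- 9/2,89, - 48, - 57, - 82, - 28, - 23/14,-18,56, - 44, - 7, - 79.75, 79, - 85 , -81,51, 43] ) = [ - 85, - 82, - 81, - 79.75, - 57, - 48, - 44 , - 28,- 18, - 7, - 9/2, - 23/14,15,33,43,51,56,79,89]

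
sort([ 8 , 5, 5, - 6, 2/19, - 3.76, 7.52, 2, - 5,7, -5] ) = [ - 6,  -  5, - 5, - 3.76, 2/19, 2 , 5, 5, 7, 7.52 , 8 ]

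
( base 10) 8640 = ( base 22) HIG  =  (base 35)71U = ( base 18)18C0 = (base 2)10000111000000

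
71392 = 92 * 776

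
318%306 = 12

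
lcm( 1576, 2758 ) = 11032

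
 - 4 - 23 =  - 27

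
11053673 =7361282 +3692391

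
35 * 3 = 105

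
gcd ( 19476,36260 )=4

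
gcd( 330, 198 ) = 66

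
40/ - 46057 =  - 40/46057=- 0.00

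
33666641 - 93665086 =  - 59998445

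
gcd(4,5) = 1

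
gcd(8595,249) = 3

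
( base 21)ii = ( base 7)1104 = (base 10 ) 396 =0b110001100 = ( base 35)BB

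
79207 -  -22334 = 101541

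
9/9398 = 9/9398 = 0.00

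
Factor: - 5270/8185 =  - 1054/1637 = -2^1*17^1*31^1*1637^( - 1)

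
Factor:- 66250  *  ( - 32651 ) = 2163128750 = 2^1 * 5^4 *53^1*103^1*317^1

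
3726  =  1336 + 2390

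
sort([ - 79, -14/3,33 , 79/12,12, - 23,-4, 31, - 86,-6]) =[ - 86, - 79 ,-23, -6,  -  14/3 , - 4, 79/12,12,31, 33]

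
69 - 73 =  - 4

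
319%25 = 19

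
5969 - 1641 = 4328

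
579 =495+84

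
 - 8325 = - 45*185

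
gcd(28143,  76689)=9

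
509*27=13743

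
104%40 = 24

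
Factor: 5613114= 2^1*3^1*13^1*71963^1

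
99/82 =99/82= 1.21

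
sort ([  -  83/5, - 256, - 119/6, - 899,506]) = [  -  899, - 256, - 119/6, - 83/5,506]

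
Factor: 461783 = 7^1*41^1 * 1609^1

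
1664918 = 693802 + 971116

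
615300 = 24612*25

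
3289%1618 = 53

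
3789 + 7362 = 11151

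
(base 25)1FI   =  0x3fa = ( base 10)1018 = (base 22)226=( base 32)VQ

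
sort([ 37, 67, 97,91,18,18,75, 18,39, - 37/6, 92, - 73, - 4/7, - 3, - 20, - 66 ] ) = [ - 73, - 66, - 20, - 37/6, - 3, - 4/7, 18 , 18  ,  18, 37,  39,  67, 75,91, 92,97 ]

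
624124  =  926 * 674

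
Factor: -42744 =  - 2^3*3^1 * 13^1  *137^1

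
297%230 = 67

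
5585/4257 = 5585/4257 = 1.31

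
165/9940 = 33/1988 = 0.02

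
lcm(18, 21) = 126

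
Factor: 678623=11^1*17^1 * 19^1*191^1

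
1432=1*1432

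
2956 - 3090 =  - 134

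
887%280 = 47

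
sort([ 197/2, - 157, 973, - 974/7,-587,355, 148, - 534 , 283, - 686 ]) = [ - 686, - 587, - 534, - 157 , -974/7, 197/2 , 148, 283, 355, 973]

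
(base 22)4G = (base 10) 104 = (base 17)62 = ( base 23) 4c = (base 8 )150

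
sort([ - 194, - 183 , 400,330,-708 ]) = [ - 708, - 194 , - 183, 330, 400 ]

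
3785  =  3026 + 759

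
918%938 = 918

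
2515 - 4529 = - 2014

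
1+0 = 1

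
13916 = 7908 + 6008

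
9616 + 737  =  10353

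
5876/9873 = 5876/9873= 0.60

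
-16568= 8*( - 2071)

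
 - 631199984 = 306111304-937311288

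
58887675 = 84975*693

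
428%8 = 4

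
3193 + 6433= 9626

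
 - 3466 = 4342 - 7808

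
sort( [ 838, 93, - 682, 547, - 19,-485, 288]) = [-682,-485,  -  19, 93, 288, 547 , 838 ]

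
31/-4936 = -31/4936 = - 0.01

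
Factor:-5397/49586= - 2^( - 1)*3^1*7^1*257^1*24793^( - 1) 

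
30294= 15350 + 14944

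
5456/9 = 5456/9  =  606.22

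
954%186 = 24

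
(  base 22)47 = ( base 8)137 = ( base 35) 2p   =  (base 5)340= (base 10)95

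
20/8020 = 1/401=0.00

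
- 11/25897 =  -  1+25886/25897 = - 0.00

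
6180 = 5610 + 570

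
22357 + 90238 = 112595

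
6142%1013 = 64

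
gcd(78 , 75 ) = 3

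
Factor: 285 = 3^1*5^1*19^1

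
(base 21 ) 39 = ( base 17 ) 44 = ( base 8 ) 110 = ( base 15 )4C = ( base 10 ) 72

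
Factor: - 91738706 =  - 2^1 * 45869353^1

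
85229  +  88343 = 173572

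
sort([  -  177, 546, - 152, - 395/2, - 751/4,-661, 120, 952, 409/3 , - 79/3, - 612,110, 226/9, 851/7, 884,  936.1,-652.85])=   [ - 661, - 652.85 ,  -  612, - 395/2,-751/4, - 177, - 152,-79/3, 226/9, 110, 120, 851/7, 409/3,546,884, 936.1, 952]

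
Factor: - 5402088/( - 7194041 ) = 2^3*3^2*75029^1*7194041^( - 1)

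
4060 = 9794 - 5734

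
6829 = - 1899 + 8728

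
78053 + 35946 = 113999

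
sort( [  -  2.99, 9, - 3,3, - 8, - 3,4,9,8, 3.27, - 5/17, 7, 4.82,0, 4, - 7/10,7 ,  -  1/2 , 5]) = [ - 8, - 3, - 3 ,-2.99, - 7/10,  -  1/2,-5/17,0,3,3.27 , 4,4,4.82,5, 7, 7,8, 9,9 ]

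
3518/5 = 703  +  3/5 =703.60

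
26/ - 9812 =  - 13/4906 = - 0.00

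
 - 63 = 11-74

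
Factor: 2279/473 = 11^( - 1 )*53^1 = 53/11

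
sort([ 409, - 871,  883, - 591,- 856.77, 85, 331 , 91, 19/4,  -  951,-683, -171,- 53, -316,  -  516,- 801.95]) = [-951,-871, - 856.77, - 801.95, - 683,  -  591,-516, -316,-171, - 53,19/4,  85,91, 331 , 409, 883]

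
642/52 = 12+9/26 = 12.35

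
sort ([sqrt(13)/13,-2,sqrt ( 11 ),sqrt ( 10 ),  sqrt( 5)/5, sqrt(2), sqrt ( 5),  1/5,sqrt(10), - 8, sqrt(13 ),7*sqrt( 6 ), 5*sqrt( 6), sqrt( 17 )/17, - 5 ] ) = [ - 8, - 5,-2, 1/5,sqrt ( 17)/17, sqrt( 13) /13, sqrt( 5) /5,  sqrt(  2)  ,  sqrt(5 ),sqrt( 10) , sqrt( 10),sqrt(11), sqrt( 13) , 5*sqrt( 6 ), 7 * sqrt( 6 )]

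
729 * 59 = 43011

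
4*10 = 40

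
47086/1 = 47086=   47086.00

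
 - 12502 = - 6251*2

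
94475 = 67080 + 27395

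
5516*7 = 38612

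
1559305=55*28351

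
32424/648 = 50 + 1/27 = 50.04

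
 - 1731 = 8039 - 9770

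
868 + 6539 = 7407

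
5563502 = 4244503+1318999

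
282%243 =39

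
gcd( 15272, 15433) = 23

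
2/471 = 2/471 = 0.00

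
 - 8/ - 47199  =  8/47199 = 0.00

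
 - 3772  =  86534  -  90306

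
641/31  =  20 + 21/31 = 20.68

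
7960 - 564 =7396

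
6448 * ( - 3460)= -22310080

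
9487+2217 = 11704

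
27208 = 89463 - 62255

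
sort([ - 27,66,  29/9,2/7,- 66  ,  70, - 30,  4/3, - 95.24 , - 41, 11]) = [-95.24,-66, - 41,  -  30, - 27, 2/7 , 4/3, 29/9,  11,66,70] 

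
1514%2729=1514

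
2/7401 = 2/7401 = 0.00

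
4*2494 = 9976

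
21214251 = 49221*431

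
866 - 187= 679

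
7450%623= 597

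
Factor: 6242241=3^1*19^1*97^1*1129^1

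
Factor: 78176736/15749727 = 2^5 * 3^1*7^( - 2 )*11^1*19^(-1)*5639^( - 1)*24677^1 = 26058912/5249909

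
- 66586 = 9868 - 76454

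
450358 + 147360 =597718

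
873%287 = 12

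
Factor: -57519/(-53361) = 83/77   =  7^ ( - 1)*11^( - 1 )*83^1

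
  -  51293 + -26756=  - 78049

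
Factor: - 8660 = -2^2*5^1*  433^1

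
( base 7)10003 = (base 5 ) 34104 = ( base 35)1XO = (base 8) 4544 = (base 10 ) 2404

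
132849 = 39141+93708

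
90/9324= 5/518 = 0.01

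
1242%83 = 80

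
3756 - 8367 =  - 4611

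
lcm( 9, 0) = 0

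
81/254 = 81/254 = 0.32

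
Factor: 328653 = 3^2*13^1*53^2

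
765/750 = 1 + 1/50 = 1.02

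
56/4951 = 56/4951= 0.01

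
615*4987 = 3067005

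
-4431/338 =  - 14 + 301/338 = - 13.11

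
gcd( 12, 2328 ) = 12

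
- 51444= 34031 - 85475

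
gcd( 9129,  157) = 1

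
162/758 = 81/379=0.21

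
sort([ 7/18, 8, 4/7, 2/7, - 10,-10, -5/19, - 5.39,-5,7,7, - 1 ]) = [ - 10, -10, - 5.39, - 5 , - 1, - 5/19, 2/7,  7/18, 4/7, 7 , 7, 8]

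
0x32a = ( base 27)130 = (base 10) 810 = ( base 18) 290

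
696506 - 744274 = - 47768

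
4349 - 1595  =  2754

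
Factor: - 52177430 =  - 2^1*5^1  *  5217743^1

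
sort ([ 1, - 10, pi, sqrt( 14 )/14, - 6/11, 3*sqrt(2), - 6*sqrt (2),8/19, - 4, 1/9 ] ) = [  -  10, - 6*sqrt ( 2), - 4,  -  6/11, 1/9, sqrt ( 14)/14,8/19,  1,pi,  3*sqrt(2)] 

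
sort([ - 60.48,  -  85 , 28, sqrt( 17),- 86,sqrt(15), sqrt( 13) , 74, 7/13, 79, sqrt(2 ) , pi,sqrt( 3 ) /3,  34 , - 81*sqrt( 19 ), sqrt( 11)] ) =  [ - 81*sqrt( 19), - 86, - 85 ,- 60.48, 7/13 , sqrt(3 ) /3, sqrt ( 2 ),pi,sqrt( 11), sqrt( 13), sqrt(15), sqrt ( 17), 28,34, 74, 79] 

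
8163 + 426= 8589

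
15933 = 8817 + 7116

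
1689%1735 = 1689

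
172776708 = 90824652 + 81952056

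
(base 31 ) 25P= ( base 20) 552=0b100000110110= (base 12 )1272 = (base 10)2102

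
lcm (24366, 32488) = 97464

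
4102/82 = 2051/41 = 50.02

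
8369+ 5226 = 13595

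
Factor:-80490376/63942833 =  - 2^3*17^1 * 591841^1*63942833^(- 1) 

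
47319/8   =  5914 + 7/8 =5914.88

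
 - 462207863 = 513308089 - 975515952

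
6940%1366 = 110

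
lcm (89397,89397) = 89397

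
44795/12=3732 + 11/12=3732.92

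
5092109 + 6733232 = 11825341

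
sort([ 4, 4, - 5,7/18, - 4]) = [ - 5, - 4,  7/18,  4, 4 ] 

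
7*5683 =39781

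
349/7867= 349/7867 = 0.04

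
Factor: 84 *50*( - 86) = -2^4* 3^1*5^2 * 7^1 * 43^1 = -  361200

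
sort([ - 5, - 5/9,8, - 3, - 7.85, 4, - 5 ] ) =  [ - 7.85, - 5, - 5, - 3,- 5/9, 4,8 ]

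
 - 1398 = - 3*466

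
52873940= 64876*815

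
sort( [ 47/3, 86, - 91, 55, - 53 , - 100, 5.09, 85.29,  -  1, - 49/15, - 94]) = [ - 100, - 94, - 91, - 53,  -  49/15 ,-1, 5.09, 47/3, 55,  85.29, 86 ] 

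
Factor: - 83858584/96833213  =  - 2^3 * 10482323^1*96833213^(  -  1 ) 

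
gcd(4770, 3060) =90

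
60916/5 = 12183 + 1/5 = 12183.20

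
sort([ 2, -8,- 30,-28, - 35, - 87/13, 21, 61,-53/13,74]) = [-35,-30,-28,-8, - 87/13, - 53/13,  2,  21,61, 74]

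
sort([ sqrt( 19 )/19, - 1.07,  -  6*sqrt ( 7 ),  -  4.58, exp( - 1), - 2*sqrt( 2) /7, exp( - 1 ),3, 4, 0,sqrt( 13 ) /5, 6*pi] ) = [ - 6*sqrt(7),-4.58,-1.07, - 2*sqrt( 2) /7,0, sqrt( 19)/19,exp( - 1), exp(-1),sqrt( 13 )/5,  3,4,  6*pi ] 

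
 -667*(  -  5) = 3335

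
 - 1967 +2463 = 496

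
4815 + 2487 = 7302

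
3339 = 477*7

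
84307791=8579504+75728287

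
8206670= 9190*893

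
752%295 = 162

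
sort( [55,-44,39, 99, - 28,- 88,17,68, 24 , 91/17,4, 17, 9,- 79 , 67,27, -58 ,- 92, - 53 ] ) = [ - 92,- 88 , - 79, - 58,  -  53, - 44,-28,4,91/17,9, 17, 17, 24,  27 , 39, 55,67,  68, 99]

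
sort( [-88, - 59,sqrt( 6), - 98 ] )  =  [-98,-88 , - 59, sqrt(6) ]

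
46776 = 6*7796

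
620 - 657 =-37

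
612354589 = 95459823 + 516894766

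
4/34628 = 1/8657 = 0.00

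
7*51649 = 361543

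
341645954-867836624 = -526190670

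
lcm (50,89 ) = 4450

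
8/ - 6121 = - 1 + 6113/6121 = -0.00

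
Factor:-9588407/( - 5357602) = 2^( - 1)*19^1*61^1*233^(  -  1)*8273^1*11497^( - 1 )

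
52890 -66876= - 13986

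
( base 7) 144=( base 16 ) 51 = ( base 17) 4D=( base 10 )81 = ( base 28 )2p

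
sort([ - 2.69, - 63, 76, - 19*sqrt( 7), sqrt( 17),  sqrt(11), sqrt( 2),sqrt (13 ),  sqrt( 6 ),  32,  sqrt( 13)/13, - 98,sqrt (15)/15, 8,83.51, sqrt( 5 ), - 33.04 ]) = [ - 98, -63, - 19*sqrt( 7), - 33.04, - 2.69,  sqrt(15)/15,sqrt ( 13 )/13,sqrt( 2), sqrt(5 ),sqrt( 6),sqrt(11 ), sqrt(13),sqrt( 17), 8, 32, 76, 83.51] 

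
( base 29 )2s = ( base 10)86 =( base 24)3e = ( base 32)2M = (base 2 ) 1010110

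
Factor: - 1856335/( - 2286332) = 2^(-2 )*5^1*13^1*28559^1*571583^( - 1 ) 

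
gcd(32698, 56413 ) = 1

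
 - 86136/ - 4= 21534/1= 21534.00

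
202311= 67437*3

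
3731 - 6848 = -3117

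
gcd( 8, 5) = 1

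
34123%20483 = 13640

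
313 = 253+60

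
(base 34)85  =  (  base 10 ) 277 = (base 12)1b1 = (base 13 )184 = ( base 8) 425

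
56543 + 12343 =68886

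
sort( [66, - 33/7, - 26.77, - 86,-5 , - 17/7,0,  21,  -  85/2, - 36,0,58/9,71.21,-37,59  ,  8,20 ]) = [-86, - 85/2,  -  37,-36, - 26.77,-5,  -  33/7, - 17/7,0, 0, 58/9,8, 20, 21, 59,66,  71.21] 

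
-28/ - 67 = 28/67 =0.42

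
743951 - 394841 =349110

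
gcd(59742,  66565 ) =1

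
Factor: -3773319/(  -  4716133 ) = 3^1*11^1 * 114343^1*4716133^( - 1)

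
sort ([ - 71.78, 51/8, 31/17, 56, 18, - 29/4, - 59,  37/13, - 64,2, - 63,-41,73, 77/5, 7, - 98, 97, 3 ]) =[ - 98,  -  71.78,-64,  -  63, - 59, - 41, - 29/4, 31/17 , 2, 37/13, 3, 51/8,  7,77/5,18, 56, 73, 97]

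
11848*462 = 5473776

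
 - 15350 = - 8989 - 6361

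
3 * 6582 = 19746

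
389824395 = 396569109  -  6744714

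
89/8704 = 89/8704 = 0.01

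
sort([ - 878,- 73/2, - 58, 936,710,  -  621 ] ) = [-878, - 621, - 58, - 73/2,710, 936 ] 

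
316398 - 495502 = -179104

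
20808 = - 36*( - 578)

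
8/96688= 1/12086 = 0.00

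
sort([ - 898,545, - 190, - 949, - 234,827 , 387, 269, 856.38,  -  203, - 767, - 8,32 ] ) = [ - 949 ,-898, - 767, - 234, - 203,  -  190, - 8,32, 269, 387, 545,827,856.38 ]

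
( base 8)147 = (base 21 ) 4j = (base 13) 7C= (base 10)103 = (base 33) 34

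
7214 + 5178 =12392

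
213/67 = 3 + 12/67 = 3.18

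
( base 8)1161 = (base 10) 625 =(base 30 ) kp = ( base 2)1001110001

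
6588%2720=1148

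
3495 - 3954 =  - 459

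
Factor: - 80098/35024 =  - 40049/17512 = - 2^(  -  3)*11^(-1)*29^1 * 199^( - 1 )*1381^1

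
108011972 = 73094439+34917533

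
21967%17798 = 4169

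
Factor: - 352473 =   -  3^1 * 11^2*971^1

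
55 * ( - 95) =-5225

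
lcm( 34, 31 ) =1054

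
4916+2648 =7564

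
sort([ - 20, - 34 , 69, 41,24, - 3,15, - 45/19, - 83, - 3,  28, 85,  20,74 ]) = [ - 83, - 34, - 20, - 3, - 3, - 45/19,  15,  20,24,  28, 41,69, 74,85 ]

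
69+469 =538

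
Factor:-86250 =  - 2^1 * 3^1*5^4*23^1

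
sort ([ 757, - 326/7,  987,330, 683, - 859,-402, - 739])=[-859, - 739, - 402,-326/7,330, 683,757,987]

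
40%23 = 17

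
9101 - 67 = 9034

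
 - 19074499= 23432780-42507279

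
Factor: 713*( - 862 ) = - 2^1*23^1*31^1*431^1  =  - 614606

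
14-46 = - 32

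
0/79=0 = 0.00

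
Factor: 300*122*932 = 34111200 = 2^5*3^1*5^2*61^1*233^1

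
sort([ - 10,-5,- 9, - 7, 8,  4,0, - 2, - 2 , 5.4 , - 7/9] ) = [ - 10, -9, - 7, - 5, - 2, - 2, - 7/9,0,4 , 5.4,  8]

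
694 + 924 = 1618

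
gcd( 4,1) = 1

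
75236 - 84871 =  - 9635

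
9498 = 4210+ 5288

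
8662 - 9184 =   -  522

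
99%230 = 99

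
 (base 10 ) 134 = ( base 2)10000110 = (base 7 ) 251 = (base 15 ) 8E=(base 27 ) 4q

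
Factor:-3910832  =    -  2^4*61^1*4007^1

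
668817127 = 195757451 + 473059676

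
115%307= 115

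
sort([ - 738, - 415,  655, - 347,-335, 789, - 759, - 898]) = [ - 898, - 759,  -  738, - 415,-347, - 335, 655 , 789 ] 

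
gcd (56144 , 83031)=1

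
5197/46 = 112 + 45/46 = 112.98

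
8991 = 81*111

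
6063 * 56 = 339528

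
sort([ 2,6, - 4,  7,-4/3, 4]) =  [ - 4, - 4/3,2,4,6,7] 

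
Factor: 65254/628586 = 79^1*761^(  -  1 )=   79/761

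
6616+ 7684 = 14300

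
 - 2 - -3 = 1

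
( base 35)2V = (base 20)51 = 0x65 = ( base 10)101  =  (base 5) 401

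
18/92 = 9/46 = 0.20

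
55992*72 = 4031424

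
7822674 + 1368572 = 9191246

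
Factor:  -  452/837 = -2^2* 3^( - 3) * 31^( - 1)*113^1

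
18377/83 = 18377/83 = 221.41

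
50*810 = 40500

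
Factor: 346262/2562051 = 2^1 * 3^( - 1 )*7^1 * 24733^1 * 854017^( - 1 )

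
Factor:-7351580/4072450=-735158/407245  =  - 2^1*5^(  -  1) * 79^( - 1)*277^1 *1031^( -1)*1327^1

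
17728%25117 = 17728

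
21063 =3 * 7021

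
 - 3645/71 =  - 52 + 47/71=- 51.34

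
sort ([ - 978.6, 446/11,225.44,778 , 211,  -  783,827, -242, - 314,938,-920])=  [ - 978.6, - 920, - 783, - 314, - 242,446/11, 211,225.44 , 778, 827, 938]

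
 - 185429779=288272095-473701874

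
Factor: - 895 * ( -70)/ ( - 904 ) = -31325/452 = -  2^(  -  2)*5^2*7^1*113^( - 1) * 179^1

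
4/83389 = 4/83389 = 0.00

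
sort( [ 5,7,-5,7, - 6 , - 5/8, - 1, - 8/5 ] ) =[ - 6, - 5, - 8/5,  -  1 , - 5/8, 5,7,7 ]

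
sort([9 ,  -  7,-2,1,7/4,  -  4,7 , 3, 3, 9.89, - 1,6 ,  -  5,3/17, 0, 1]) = [-7, - 5 , - 4,-2 ,  -  1,  0,  3/17,1,1,7/4 , 3,3 , 6,7 , 9,9.89] 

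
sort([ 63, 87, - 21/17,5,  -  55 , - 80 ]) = [ - 80, - 55, - 21/17,5,63 , 87 ]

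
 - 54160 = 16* ( - 3385 )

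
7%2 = 1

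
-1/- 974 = 1/974=0.00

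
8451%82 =5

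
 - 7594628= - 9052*839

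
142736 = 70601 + 72135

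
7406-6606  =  800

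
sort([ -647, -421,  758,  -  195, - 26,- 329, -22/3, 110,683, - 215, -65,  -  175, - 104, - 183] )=[-647,  -  421 ,-329, - 215,-195,-183, - 175, - 104,-65,  -  26, - 22/3,  110, 683, 758]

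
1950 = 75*26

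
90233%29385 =2078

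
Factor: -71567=-59^1*1213^1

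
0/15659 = 0=0.00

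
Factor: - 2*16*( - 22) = 2^6 * 11^1 = 704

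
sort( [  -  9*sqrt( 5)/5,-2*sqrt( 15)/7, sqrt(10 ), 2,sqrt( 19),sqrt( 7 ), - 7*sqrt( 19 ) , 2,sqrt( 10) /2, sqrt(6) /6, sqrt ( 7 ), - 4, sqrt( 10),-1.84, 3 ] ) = [ - 7*sqrt( 19), - 9*sqrt( 5 )/5, - 4, - 1.84, - 2*sqrt( 15 )/7, sqrt(6) /6,sqrt( 10) /2, 2,  2, sqrt( 7 ),sqrt( 7), 3, sqrt( 10 ),sqrt (10 ),sqrt( 19)]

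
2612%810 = 182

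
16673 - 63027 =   -  46354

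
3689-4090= - 401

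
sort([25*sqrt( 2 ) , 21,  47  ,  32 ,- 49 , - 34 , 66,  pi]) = [ - 49, - 34 , pi, 21,32,  25*sqrt( 2) , 47, 66] 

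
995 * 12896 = 12831520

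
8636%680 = 476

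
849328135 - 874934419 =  - 25606284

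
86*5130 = 441180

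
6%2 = 0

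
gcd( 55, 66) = 11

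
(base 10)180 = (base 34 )5a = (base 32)5k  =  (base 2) 10110100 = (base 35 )55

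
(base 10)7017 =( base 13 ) 326a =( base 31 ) 79B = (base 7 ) 26313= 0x1B69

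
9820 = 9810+10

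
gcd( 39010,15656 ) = 2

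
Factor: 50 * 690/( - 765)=-2^2*3^( - 1)*5^2*17^(- 1 )*23^1 =- 2300/51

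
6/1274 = 3/637  =  0.00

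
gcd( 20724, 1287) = 33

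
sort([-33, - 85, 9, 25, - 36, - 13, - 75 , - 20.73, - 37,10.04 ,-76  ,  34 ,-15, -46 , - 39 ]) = [ - 85, - 76, - 75,- 46, - 39, - 37, - 36, - 33, - 20.73 ,-15, - 13,9, 10.04 , 25, 34]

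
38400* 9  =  345600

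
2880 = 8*360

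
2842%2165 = 677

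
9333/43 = 217 + 2/43=217.05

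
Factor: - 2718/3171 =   -  6/7= - 2^1 * 3^1*7^( - 1 ) 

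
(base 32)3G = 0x70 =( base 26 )48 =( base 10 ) 112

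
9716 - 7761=1955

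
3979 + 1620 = 5599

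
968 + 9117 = 10085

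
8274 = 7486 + 788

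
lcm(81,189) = 567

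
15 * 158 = 2370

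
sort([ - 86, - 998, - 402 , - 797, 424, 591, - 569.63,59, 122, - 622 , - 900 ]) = [-998, - 900, - 797, - 622, - 569.63, - 402, - 86, 59, 122,424,591] 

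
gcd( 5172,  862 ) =862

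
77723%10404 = 4895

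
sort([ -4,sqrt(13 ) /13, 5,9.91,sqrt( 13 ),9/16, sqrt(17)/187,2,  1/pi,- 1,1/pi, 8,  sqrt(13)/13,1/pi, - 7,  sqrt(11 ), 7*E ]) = [  -  7, - 4, - 1,sqrt( 17) /187,sqrt(13 ) /13,sqrt( 13)/13,1/pi , 1/pi,1/pi,  9/16, 2,sqrt( 11 ),sqrt(13 ), 5,8,9.91,7*E ]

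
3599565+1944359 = 5543924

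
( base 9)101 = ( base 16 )52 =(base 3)10001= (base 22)3G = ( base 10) 82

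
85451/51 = 1675  +  26/51  =  1675.51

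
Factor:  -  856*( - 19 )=16264=2^3*19^1*107^1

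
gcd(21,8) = 1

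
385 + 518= 903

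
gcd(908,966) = 2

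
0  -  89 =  -89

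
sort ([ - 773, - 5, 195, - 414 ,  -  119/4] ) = [-773,  -  414,  -  119/4,  -  5, 195 ]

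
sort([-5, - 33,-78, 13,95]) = [ - 78, - 33, - 5, 13,  95]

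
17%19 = 17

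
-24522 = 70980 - 95502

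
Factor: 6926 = 2^1*3463^1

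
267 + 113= 380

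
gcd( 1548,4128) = 516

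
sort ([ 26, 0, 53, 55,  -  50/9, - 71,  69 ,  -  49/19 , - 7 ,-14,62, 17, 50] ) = [ - 71, - 14, - 7, - 50/9 , -49/19, 0, 17, 26, 50,  53, 55, 62, 69]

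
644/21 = 30 + 2/3=30.67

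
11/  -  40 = - 11/40  =  - 0.28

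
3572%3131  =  441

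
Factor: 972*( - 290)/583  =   - 2^3 * 3^5*5^1 * 11^ ( - 1)*29^1*53^( - 1)= -  281880/583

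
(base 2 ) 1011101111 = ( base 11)623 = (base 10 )751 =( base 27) 10m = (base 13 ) 45a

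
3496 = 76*46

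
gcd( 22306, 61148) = 2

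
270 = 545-275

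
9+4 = 13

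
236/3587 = 236/3587 = 0.07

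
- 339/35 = - 339/35 = - 9.69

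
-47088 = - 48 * 981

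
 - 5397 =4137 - 9534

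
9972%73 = 44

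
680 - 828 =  -148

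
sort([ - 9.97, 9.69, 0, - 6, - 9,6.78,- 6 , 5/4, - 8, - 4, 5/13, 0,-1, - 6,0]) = [ - 9.97,-9,- 8,- 6,-6, - 6,  -  4,  -  1,  0, 0, 0 , 5/13,5/4, 6.78, 9.69 ]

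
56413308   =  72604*777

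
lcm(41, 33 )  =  1353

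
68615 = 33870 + 34745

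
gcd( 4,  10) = 2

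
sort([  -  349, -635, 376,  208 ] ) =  [-635, - 349,208,376 ] 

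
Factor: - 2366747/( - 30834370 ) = 2^( - 1) * 5^( - 1)*7^( - 1 )*139^(- 1) * 3169^( -1)*2366747^1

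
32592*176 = 5736192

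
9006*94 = 846564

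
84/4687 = 84/4687 = 0.02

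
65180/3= 21726 + 2/3 = 21726.67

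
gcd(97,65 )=1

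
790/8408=395/4204 = 0.09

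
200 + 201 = 401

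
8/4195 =8/4195 = 0.00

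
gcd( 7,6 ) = 1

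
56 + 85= 141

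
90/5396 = 45/2698  =  0.02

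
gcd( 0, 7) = 7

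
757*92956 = 70367692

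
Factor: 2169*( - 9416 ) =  - 20423304=- 2^3*3^2*11^1*107^1*241^1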